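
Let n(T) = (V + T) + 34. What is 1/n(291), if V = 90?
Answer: 1/415 ≈ 0.0024096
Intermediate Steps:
n(T) = 124 + T (n(T) = (90 + T) + 34 = 124 + T)
1/n(291) = 1/(124 + 291) = 1/415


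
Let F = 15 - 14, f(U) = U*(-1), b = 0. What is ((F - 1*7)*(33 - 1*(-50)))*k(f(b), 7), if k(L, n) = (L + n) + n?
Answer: -6972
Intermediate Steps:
f(U) = -U
F = 1
k(L, n) = L + 2*n
((F - 1*7)*(33 - 1*(-50)))*k(f(b), 7) = ((1 - 1*7)*(33 - 1*(-50)))*(-1*0 + 2*7) = ((1 - 7)*(33 + 50))*(0 + 14) = -6*83*14 = -498*14 = -6972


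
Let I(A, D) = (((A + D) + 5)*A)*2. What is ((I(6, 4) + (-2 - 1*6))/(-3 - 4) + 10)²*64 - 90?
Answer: 661446/49 ≈ 13499.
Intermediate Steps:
I(A, D) = 2*A*(5 + A + D) (I(A, D) = ((5 + A + D)*A)*2 = (A*(5 + A + D))*2 = 2*A*(5 + A + D))
((I(6, 4) + (-2 - 1*6))/(-3 - 4) + 10)²*64 - 90 = ((2*6*(5 + 6 + 4) + (-2 - 1*6))/(-3 - 4) + 10)²*64 - 90 = ((2*6*15 + (-2 - 6))/(-7) + 10)²*64 - 90 = ((180 - 8)*(-⅐) + 10)²*64 - 90 = (172*(-⅐) + 10)²*64 - 90 = (-172/7 + 10)²*64 - 90 = (-102/7)²*64 - 90 = (10404/49)*64 - 90 = 665856/49 - 90 = 661446/49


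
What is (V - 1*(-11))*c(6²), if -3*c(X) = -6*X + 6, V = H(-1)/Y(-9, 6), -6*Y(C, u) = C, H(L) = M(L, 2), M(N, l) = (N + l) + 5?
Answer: 1050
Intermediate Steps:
M(N, l) = 5 + N + l
H(L) = 7 + L (H(L) = 5 + L + 2 = 7 + L)
Y(C, u) = -C/6
V = 4 (V = (7 - 1)/((-⅙*(-9))) = 6/(3/2) = 6*(⅔) = 4)
c(X) = -2 + 2*X (c(X) = -(-6*X + 6)/3 = -(6 - 6*X)/3 = -2 + 2*X)
(V - 1*(-11))*c(6²) = (4 - 1*(-11))*(-2 + 2*6²) = (4 + 11)*(-2 + 2*36) = 15*(-2 + 72) = 15*70 = 1050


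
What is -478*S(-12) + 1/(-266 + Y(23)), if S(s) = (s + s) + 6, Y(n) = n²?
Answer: 2262853/263 ≈ 8604.0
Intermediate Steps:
S(s) = 6 + 2*s (S(s) = 2*s + 6 = 6 + 2*s)
-478*S(-12) + 1/(-266 + Y(23)) = -478*(6 + 2*(-12)) + 1/(-266 + 23²) = -478*(6 - 24) + 1/(-266 + 529) = -478*(-18) + 1/263 = 8604 + 1/263 = 2262853/263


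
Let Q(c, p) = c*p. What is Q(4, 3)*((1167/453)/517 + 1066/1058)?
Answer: 501785904/41297443 ≈ 12.151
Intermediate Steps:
Q(4, 3)*((1167/453)/517 + 1066/1058) = (4*3)*((1167/453)/517 + 1066/1058) = 12*((1167*(1/453))*(1/517) + 1066*(1/1058)) = 12*((389/151)*(1/517) + 533/529) = 12*(389/78067 + 533/529) = 12*(41815492/41297443) = 501785904/41297443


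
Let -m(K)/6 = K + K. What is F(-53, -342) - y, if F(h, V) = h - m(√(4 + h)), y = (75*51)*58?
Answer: -221903 + 84*I ≈ -2.219e+5 + 84.0*I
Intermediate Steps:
m(K) = -12*K (m(K) = -6*(K + K) = -12*K)
y = 221850 (y = 3825*58 = 221850)
F(h, V) = h + 12*√(4 + h) (F(h, V) = h - (-12)*√(4 + h) = h + 12*√(4 + h))
F(-53, -342) - y = (-53 + 12*√(4 - 53)) - 1*221850 = (-53 + 12*√(-49)) - 221850 = (-53 + 12*(7*I)) - 221850 = (-53 + 84*I) - 221850 = -221903 + 84*I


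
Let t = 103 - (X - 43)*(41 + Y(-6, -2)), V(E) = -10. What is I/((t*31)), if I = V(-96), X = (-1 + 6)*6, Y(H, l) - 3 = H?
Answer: -10/18507 ≈ -0.00054034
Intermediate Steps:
Y(H, l) = 3 + H
X = 30 (X = 5*6 = 30)
I = -10
t = 597 (t = 103 - (30 - 43)*(41 + (3 - 6)) = 103 - (-13)*(41 - 3) = 103 - (-13)*38 = 103 - 1*(-494) = 103 + 494 = 597)
I/((t*31)) = -10/(597*31) = -10/18507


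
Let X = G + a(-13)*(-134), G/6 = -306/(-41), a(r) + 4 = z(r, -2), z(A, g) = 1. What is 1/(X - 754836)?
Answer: -41/30929958 ≈ -1.3256e-6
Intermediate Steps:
a(r) = -3 (a(r) = -4 + 1 = -3)
G = 1836/41 (G = 6*(-306/(-41)) = 6*(-306*(-1/41)) = 6*(306/41) = 1836/41 ≈ 44.781)
X = 18318/41 (X = 1836/41 - 3*(-134) = 1836/41 + 402 = 18318/41 ≈ 446.78)
1/(X - 754836) = 1/(18318/41 - 754836) = 1/(-30929958/41) = -41/30929958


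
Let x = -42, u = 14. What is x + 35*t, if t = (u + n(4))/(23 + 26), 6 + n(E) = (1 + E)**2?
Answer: -129/7 ≈ -18.429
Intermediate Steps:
n(E) = -6 + (1 + E)**2
t = 33/49 (t = (14 + (-6 + (1 + 4)**2))/(23 + 26) = (14 + (-6 + 5**2))/49 = (14 + (-6 + 25))*(1/49) = (14 + 19)*(1/49) = 33*(1/49) = 33/49 ≈ 0.67347)
x + 35*t = -42 + 35*(33/49) = -42 + 165/7 = -129/7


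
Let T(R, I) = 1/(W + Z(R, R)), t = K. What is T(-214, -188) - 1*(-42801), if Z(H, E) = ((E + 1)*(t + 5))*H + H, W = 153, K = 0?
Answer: 9752165050/227849 ≈ 42801.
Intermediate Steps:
t = 0
Z(H, E) = H + H*(5 + 5*E) (Z(H, E) = ((E + 1)*(0 + 5))*H + H = ((1 + E)*5)*H + H = (5 + 5*E)*H + H = H*(5 + 5*E) + H = H + H*(5 + 5*E))
T(R, I) = 1/(153 + R*(6 + 5*R))
T(-214, -188) - 1*(-42801) = 1/(153 - 214*(6 + 5*(-214))) - 1*(-42801) = 1/(153 - 214*(6 - 1070)) + 42801 = 1/(153 - 214*(-1064)) + 42801 = 1/(153 + 227696) + 42801 = 1/227849 + 42801 = 9752165050/227849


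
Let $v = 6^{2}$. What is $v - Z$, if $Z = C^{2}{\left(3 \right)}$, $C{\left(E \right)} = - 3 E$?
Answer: $-45$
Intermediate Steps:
$Z = 81$ ($Z = \left(\left(-3\right) 3\right)^{2} = \left(-9\right)^{2} = 81$)
$v = 36$
$v - Z = 36 - 81 = -45$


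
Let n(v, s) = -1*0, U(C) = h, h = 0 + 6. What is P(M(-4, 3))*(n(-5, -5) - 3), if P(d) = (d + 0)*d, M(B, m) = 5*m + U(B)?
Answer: -1323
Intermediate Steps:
h = 6
U(C) = 6
M(B, m) = 6 + 5*m (M(B, m) = 5*m + 6 = 6 + 5*m)
P(d) = d**2 (P(d) = d*d = d**2)
n(v, s) = 0
P(M(-4, 3))*(n(-5, -5) - 3) = (6 + 5*3)**2*(0 - 3) = (6 + 15)**2*(-3) = 21**2*(-3) = 441*(-3) = -1323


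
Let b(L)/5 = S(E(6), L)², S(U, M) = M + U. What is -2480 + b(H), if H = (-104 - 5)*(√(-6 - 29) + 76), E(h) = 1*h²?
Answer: 338065865 + 8990320*I*√35 ≈ 3.3807e+8 + 5.3187e+7*I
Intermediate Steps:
E(h) = h²
H = -8284 - 109*I*√35 (H = -109*(√(-35) + 76) = -109*(I*√35 + 76) = -109*(76 + I*√35) = -8284 - 109*I*√35 ≈ -8284.0 - 644.85*I)
b(L) = 5*(36 + L)² (b(L) = 5*(L + 6²)² = 5*(L + 36)² = 5*(36 + L)²)
-2480 + b(H) = -2480 + 5*(36 + (-8284 - 109*I*√35))² = -2480 + 5*(-8248 - 109*I*√35)²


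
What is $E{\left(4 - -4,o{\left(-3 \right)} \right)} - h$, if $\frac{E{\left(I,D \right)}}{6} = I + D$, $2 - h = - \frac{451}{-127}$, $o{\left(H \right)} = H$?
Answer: $\frac{4007}{127} \approx 31.551$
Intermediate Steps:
$h = - \frac{197}{127}$ ($h = 2 - - \frac{451}{-127} = 2 - \left(-451\right) \left(- \frac{1}{127}\right) = 2 - \frac{451}{127} = - \frac{197}{127} \approx -1.5512$)
$E{\left(I,D \right)} = 6 D + 6 I$ ($E{\left(I,D \right)} = 6 \left(I + D\right) = 6 \left(D + I\right) = 6 D + 6 I$)
$E{\left(4 - -4,o{\left(-3 \right)} \right)} - h = \left(6 \left(-3\right) + 6 \left(4 - -4\right)\right) - - \frac{197}{127} = \left(-18 + 6 \left(4 + 4\right)\right) + \frac{197}{127} = \left(-18 + 6 \cdot 8\right) + \frac{197}{127} = \left(-18 + 48\right) + \frac{197}{127} = 30 + \frac{197}{127} = \frac{4007}{127}$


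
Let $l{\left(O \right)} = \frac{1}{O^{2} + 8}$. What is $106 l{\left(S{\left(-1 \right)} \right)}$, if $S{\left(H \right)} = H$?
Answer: $\frac{106}{9} \approx 11.778$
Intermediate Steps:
$l{\left(O \right)} = \frac{1}{8 + O^{2}}$
$106 l{\left(S{\left(-1 \right)} \right)} = \frac{106}{8 + \left(-1\right)^{2}} = \frac{106}{8 + 1} = \frac{106}{9}$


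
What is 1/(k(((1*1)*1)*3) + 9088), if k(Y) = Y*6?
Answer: 1/9106 ≈ 0.00010982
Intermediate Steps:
k(Y) = 6*Y
1/(k(((1*1)*1)*3) + 9088) = 1/(6*(((1*1)*1)*3) + 9088) = 1/(6*((1*1)*3) + 9088) = 1/(6*(1*3) + 9088) = 1/(6*3 + 9088) = 1/(18 + 9088) = 1/9106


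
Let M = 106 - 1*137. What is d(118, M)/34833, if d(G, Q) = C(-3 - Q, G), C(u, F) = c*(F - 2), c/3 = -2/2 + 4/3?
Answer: 116/34833 ≈ 0.0033302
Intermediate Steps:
c = 1 (c = 3*(-2/2 + 4/3) = 3*(-2*½ + 4*(⅓)) = 3*(-1 + 4/3) = 3*(⅓) = 1)
M = -31 (M = 106 - 137 = -31)
C(u, F) = -2 + F (C(u, F) = 1*(F - 2) = 1*(-2 + F) = -2 + F)
d(G, Q) = -2 + G
d(118, M)/34833 = (-2 + 118)/34833 = 116*(1/34833) = 116/34833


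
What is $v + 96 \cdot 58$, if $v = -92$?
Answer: $5476$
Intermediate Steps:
$v + 96 \cdot 58 = -92 + 96 \cdot 58 = -92 + 5568 = 5476$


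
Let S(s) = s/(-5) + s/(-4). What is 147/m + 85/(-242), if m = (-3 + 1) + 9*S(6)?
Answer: -378095/63646 ≈ -5.9406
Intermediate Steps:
S(s) = -9*s/20 (S(s) = s*(-1/5) + s*(-1/4) = -s/5 - s/4 = -9*s/20)
m = -263/10 (m = (-3 + 1) + 9*(-9/20*6) = -2 + 9*(-27/10) = -2 - 243/10 = -263/10 ≈ -26.300)
147/m + 85/(-242) = 147/(-263/10) + 85/(-242) = 147*(-10/263) + 85*(-1/242) = -1470/263 - 85/242 = -378095/63646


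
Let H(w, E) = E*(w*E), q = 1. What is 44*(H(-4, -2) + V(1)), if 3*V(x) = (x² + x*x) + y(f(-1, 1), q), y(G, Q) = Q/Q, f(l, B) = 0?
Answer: -660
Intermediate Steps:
H(w, E) = w*E² (H(w, E) = E*(E*w) = w*E²)
y(G, Q) = 1
V(x) = ⅓ + 2*x²/3 (V(x) = ((x² + x*x) + 1)/3 = ((x² + x²) + 1)/3 = (2*x² + 1)/3 = (1 + 2*x²)/3 = ⅓ + 2*x²/3)
44*(H(-4, -2) + V(1)) = 44*(-4*(-2)² + (⅓ + (⅔)*1²)) = 44*(-4*4 + (⅓ + (⅔)*1)) = 44*(-16 + (⅓ + ⅔)) = 44*(-16 + 1) = 44*(-15) = -660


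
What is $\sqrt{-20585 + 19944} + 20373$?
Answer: $20373 + i \sqrt{641} \approx 20373.0 + 25.318 i$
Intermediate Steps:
$\sqrt{-20585 + 19944} + 20373 = \sqrt{-641} + 20373 = i \sqrt{641} + 20373 = 20373 + i \sqrt{641}$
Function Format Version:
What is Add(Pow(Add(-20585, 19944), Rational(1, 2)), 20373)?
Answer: Add(20373, Mul(I, Pow(641, Rational(1, 2)))) ≈ Add(20373., Mul(25.318, I))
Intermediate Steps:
Add(Pow(Add(-20585, 19944), Rational(1, 2)), 20373) = Add(Pow(-641, Rational(1, 2)), 20373) = Add(Mul(I, Pow(641, Rational(1, 2))), 20373) = Add(20373, Mul(I, Pow(641, Rational(1, 2))))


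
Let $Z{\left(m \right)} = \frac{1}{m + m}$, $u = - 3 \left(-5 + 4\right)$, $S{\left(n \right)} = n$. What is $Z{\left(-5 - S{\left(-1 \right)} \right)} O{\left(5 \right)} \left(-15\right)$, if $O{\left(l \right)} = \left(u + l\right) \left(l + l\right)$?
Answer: $150$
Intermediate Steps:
$u = 3$ ($u = \left(-3\right) \left(-1\right) = 3$)
$O{\left(l \right)} = 2 l \left(3 + l\right)$ ($O{\left(l \right)} = \left(3 + l\right) \left(l + l\right) = \left(3 + l\right) 2 l = 2 l \left(3 + l\right)$)
$Z{\left(m \right)} = \frac{1}{2 m}$
$Z{\left(-5 - S{\left(-1 \right)} \right)} O{\left(5 \right)} \left(-15\right) = \frac{1}{2 \left(-5 - -1\right)} 2 \cdot 5 \left(3 + 5\right) \left(-15\right) = \frac{1}{2 \left(-5 + 1\right)} 2 \cdot 5 \cdot 8 \left(-15\right) = \frac{1}{2 \left(-4\right)} 80 \left(-15\right) = \frac{1}{2} \left(- \frac{1}{4}\right) 80 \left(-15\right) = \left(- \frac{1}{8}\right) 80 \left(-15\right) = \left(-10\right) \left(-15\right) = 150$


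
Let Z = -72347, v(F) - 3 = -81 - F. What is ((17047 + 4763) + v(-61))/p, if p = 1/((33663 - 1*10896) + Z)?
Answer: -1080496940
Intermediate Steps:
v(F) = -78 - F (v(F) = 3 + (-81 - F) = -78 - F)
p = -1/49580 (p = 1/((33663 - 1*10896) - 72347) = 1/((33663 - 10896) - 72347) = 1/(22767 - 72347) = 1/(-49580) = -1/49580 ≈ -2.0169e-5)
((17047 + 4763) + v(-61))/p = ((17047 + 4763) + (-78 - 1*(-61)))/(-1/49580) = (21810 + (-78 + 61))*(-49580) = (21810 - 17)*(-49580) = 21793*(-49580) = -1080496940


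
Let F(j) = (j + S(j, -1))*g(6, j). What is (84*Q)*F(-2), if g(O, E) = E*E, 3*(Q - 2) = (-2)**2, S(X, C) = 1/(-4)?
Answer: -2520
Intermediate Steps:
S(X, C) = -1/4 (S(X, C) = 1*(-1/4) = -1/4)
Q = 10/3 (Q = 2 + (1/3)*(-2)**2 = 2 + (1/3)*4 = 2 + 4/3 = 10/3 ≈ 3.3333)
g(O, E) = E**2
F(j) = j**2*(-1/4 + j) (F(j) = (j - 1/4)*j**2 = (-1/4 + j)*j**2 = j**2*(-1/4 + j))
(84*Q)*F(-2) = (84*(10/3))*((-2)**2*(-1/4 - 2)) = 280*(4*(-9/4)) = 280*(-9) = -2520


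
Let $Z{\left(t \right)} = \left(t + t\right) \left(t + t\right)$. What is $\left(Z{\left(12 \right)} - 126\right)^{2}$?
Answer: $202500$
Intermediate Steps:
$Z{\left(t \right)} = 4 t^{2}$ ($Z{\left(t \right)} = 2 t 2 t = 4 t^{2}$)
$\left(Z{\left(12 \right)} - 126\right)^{2} = \left(4 \cdot 12^{2} - 126\right)^{2} = \left(4 \cdot 144 - 126\right)^{2} = \left(576 - 126\right)^{2} = 450^{2} = 202500$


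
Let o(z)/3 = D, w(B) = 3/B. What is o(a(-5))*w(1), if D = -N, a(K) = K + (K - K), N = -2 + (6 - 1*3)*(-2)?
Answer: 72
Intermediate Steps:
N = -8 (N = -2 + (6 - 3)*(-2) = -2 + 3*(-2) = -2 - 6 = -8)
a(K) = K (a(K) = K + 0 = K)
D = 8 (D = -1*(-8) = 8)
o(z) = 24 (o(z) = 3*8 = 24)
o(a(-5))*w(1) = 24*(3/1) = 24*(3*1) = 24*3 = 72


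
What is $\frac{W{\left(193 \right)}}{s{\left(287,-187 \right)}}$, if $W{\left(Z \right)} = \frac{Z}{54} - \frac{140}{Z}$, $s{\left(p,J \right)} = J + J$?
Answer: $- \frac{2699}{354348} \approx -0.0076168$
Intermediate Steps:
$s{\left(p,J \right)} = 2 J$
$W{\left(Z \right)} = - \frac{140}{Z} + \frac{Z}{54}$ ($W{\left(Z \right)} = Z \frac{1}{54} - \frac{140}{Z} = \frac{Z}{54} - \frac{140}{Z} = - \frac{140}{Z} + \frac{Z}{54}$)
$\frac{W{\left(193 \right)}}{s{\left(287,-187 \right)}} = \frac{- \frac{140}{193} + \frac{1}{54} \cdot 193}{2 \left(-187\right)} = \frac{\left(-140\right) \frac{1}{193} + \frac{193}{54}}{-374} = \left(- \frac{140}{193} + \frac{193}{54}\right) \left(- \frac{1}{374}\right) = \frac{29689}{10422} \left(- \frac{1}{374}\right) = - \frac{2699}{354348}$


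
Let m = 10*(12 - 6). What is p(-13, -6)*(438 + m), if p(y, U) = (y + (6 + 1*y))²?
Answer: 199200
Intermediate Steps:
p(y, U) = (6 + 2*y)² (p(y, U) = (y + (6 + y))² = (6 + 2*y)²)
m = 60 (m = 10*6 = 60)
p(-13, -6)*(438 + m) = (4*(3 - 13)²)*(438 + 60) = (4*(-10)²)*498 = (4*100)*498 = 400*498 = 199200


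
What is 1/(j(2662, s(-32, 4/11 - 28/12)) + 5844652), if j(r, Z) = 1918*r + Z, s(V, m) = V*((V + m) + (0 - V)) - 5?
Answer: 33/361364059 ≈ 9.1321e-8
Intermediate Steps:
s(V, m) = -5 + V*m (s(V, m) = V*((V + m) - V) - 5 = V*m - 5 = -5 + V*m)
j(r, Z) = Z + 1918*r
1/(j(2662, s(-32, 4/11 - 28/12)) + 5844652) = 1/(((-5 - 32*(4/11 - 28/12)) + 1918*2662) + 5844652) = 1/(((-5 - 32*(4*(1/11) - 28*1/12)) + 5105716) + 5844652) = 1/(((-5 - 32*(4/11 - 7/3)) + 5105716) + 5844652) = 1/(((-5 - 32*(-65/33)) + 5105716) + 5844652) = 1/(((-5 + 2080/33) + 5105716) + 5844652) = 1/((1915/33 + 5105716) + 5844652) = 1/(168490543/33 + 5844652) = 1/(361364059/33) = 33/361364059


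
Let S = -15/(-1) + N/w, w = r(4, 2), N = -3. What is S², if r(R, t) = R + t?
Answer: 841/4 ≈ 210.25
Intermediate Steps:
w = 6 (w = 4 + 2 = 6)
S = 29/2 (S = -15/(-1) - 3/6 = -15*(-1) - 3*⅙ = 15 - ½ = 29/2 ≈ 14.500)
S² = (29/2)² = 841/4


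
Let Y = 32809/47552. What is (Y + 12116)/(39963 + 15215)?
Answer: 576172841/2623824256 ≈ 0.21959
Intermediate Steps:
Y = 32809/47552 (Y = 32809*(1/47552) = 32809/47552 ≈ 0.68996)
(Y + 12116)/(39963 + 15215) = (32809/47552 + 12116)/(39963 + 15215) = (576172841/47552)/55178 = (576172841/47552)*(1/55178) = 576172841/2623824256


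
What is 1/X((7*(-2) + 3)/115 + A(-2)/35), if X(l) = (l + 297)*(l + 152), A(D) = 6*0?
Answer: 13225/596461536 ≈ 2.2172e-5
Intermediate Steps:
A(D) = 0
X(l) = (152 + l)*(297 + l) (X(l) = (297 + l)*(152 + l) = (152 + l)*(297 + l))
1/X((7*(-2) + 3)/115 + A(-2)/35) = 1/(45144 + ((7*(-2) + 3)/115 + 0/35)**2 + 449*((7*(-2) + 3)/115 + 0/35)) = 1/(45144 + ((-14 + 3)*(1/115) + 0*(1/35))**2 + 449*((-14 + 3)*(1/115) + 0*(1/35))) = 1/(45144 + (-11*1/115 + 0)**2 + 449*(-11*1/115 + 0)) = 1/(45144 + (-11/115 + 0)**2 + 449*(-11/115 + 0)) = 1/(45144 + (-11/115)**2 + 449*(-11/115)) = 1/(45144 + 121/13225 - 4939/115) = 1/(596461536/13225) = 13225/596461536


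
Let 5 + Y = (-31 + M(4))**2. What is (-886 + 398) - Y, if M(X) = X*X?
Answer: -708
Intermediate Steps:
M(X) = X**2
Y = 220 (Y = -5 + (-31 + 4**2)**2 = -5 + (-31 + 16)**2 = -5 + (-15)**2 = -5 + 225 = 220)
(-886 + 398) - Y = (-886 + 398) - 1*220 = -488 - 220 = -708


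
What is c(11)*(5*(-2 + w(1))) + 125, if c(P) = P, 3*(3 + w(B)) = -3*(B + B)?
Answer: -260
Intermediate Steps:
w(B) = -3 - 2*B (w(B) = -3 + (-3*(B + B))/3 = -3 + (-6*B)/3 = -3 - 2*B)
c(11)*(5*(-2 + w(1))) + 125 = 11*(5*(-2 + (-3 - 2*1))) + 125 = 11*(5*(-2 + (-3 - 2))) + 125 = 11*(5*(-2 - 5)) + 125 = 11*(5*(-7)) + 125 = 11*(-35) + 125 = -385 + 125 = -260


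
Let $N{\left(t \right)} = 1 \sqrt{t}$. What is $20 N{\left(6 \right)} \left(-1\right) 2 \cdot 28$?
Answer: $- 1120 \sqrt{6} \approx -2743.4$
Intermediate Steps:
$N{\left(t \right)} = \sqrt{t}$
$20 N{\left(6 \right)} \left(-1\right) 2 \cdot 28 = 20 \sqrt{6} \left(-1\right) 2 \cdot 28 = 20 - \sqrt{6} \cdot 2 \cdot 28 = 20 \left(- 2 \sqrt{6}\right) 28 = - 40 \sqrt{6} \cdot 28 = - 1120 \sqrt{6}$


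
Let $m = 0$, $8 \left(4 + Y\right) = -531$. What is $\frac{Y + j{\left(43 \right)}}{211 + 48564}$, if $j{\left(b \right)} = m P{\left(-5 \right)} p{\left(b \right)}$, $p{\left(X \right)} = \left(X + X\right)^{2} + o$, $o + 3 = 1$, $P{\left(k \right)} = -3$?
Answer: $- \frac{563}{390200} \approx -0.0014428$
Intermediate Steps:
$Y = - \frac{563}{8}$ ($Y = -4 + \frac{1}{8} \left(-531\right) = -4 - \frac{531}{8} = - \frac{563}{8} \approx -70.375$)
$o = -2$ ($o = -3 + 1 = -2$)
$p{\left(X \right)} = -2 + 4 X^{2}$ ($p{\left(X \right)} = \left(X + X\right)^{2} - 2 = \left(2 X\right)^{2} - 2 = 4 X^{2} - 2 = -2 + 4 X^{2}$)
$j{\left(b \right)} = 0$ ($j{\left(b \right)} = 0 \left(-3\right) \left(-2 + 4 b^{2}\right) = 0 \left(-2 + 4 b^{2}\right) = 0$)
$\frac{Y + j{\left(43 \right)}}{211 + 48564} = \frac{- \frac{563}{8} + 0}{211 + 48564} = - \frac{563}{8 \cdot 48775} = \left(- \frac{563}{8}\right) \frac{1}{48775} = - \frac{563}{390200}$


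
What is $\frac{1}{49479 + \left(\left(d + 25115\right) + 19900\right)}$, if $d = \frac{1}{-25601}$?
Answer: $\frac{25601}{2419140893} \approx 1.0583 \cdot 10^{-5}$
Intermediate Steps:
$d = - \frac{1}{25601} \approx -3.9061 \cdot 10^{-5}$
$\frac{1}{49479 + \left(\left(d + 25115\right) + 19900\right)} = \frac{1}{49479 + \left(\left(- \frac{1}{25601} + 25115\right) + 19900\right)} = \frac{1}{49479 + \left(\frac{642969114}{25601} + 19900\right)} = \frac{1}{49479 + \frac{1152429014}{25601}} = \frac{1}{\frac{2419140893}{25601}} = \frac{25601}{2419140893}$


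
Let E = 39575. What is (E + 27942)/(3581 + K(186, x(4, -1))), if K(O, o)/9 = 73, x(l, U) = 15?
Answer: 67517/4238 ≈ 15.931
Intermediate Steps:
K(O, o) = 657 (K(O, o) = 9*73 = 657)
(E + 27942)/(3581 + K(186, x(4, -1))) = (39575 + 27942)/(3581 + 657) = 67517/4238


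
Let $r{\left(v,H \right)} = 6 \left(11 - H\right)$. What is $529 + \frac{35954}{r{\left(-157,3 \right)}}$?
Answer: $\frac{30673}{24} \approx 1278.0$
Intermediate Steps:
$r{\left(v,H \right)} = 66 - 6 H$
$529 + \frac{35954}{r{\left(-157,3 \right)}} = 529 + \frac{35954}{66 - 18} = 529 + \frac{35954}{48} = 529 + 35954 \cdot \frac{1}{48} = 529 + \frac{17977}{24} = \frac{30673}{24}$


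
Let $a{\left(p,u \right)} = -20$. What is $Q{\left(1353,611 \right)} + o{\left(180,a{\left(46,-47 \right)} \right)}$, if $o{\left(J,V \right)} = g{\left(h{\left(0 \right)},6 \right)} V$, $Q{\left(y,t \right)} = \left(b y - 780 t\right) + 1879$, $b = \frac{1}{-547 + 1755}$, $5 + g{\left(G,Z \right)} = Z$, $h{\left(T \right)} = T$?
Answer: $- \frac{573461615}{1208} \approx -4.7472 \cdot 10^{5}$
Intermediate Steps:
$g{\left(G,Z \right)} = -5 + Z$
$b = \frac{1}{1208} \approx 0.00082781$
$Q{\left(y,t \right)} = 1879 - 780 t + \frac{y}{1208}$ ($Q{\left(y,t \right)} = \left(\frac{y}{1208} - 780 t\right) + 1879 = \left(- 780 t + \frac{y}{1208}\right) + 1879 = 1879 - 780 t + \frac{y}{1208}$)
$o{\left(J,V \right)} = V$ ($o{\left(J,V \right)} = \left(-5 + 6\right) V = 1 V = V$)
$Q{\left(1353,611 \right)} + o{\left(180,a{\left(46,-47 \right)} \right)} = \left(1879 - 476580 + \frac{1}{1208} \cdot 1353\right) - 20 = \left(1879 - 476580 + \frac{1353}{1208}\right) - 20 = - \frac{573437455}{1208} - 20 = - \frac{573461615}{1208}$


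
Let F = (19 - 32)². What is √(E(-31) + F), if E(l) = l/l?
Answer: √170 ≈ 13.038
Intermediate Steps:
F = 169 (F = (-13)² = 169)
E(l) = 1
√(E(-31) + F) = √(1 + 169) = √170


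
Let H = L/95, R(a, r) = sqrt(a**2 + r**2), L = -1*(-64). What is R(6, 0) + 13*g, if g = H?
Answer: 1402/95 ≈ 14.758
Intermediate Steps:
L = 64
H = 64/95 ≈ 0.67368
g = 64/95 ≈ 0.67368
R(6, 0) + 13*g = sqrt(6**2 + 0**2) + 13*(64/95) = sqrt(36 + 0) + 832/95 = sqrt(36) + 832/95 = 6 + 832/95 = 1402/95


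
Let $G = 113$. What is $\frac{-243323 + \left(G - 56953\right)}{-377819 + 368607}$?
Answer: $\frac{300163}{9212} \approx 32.584$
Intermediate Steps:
$\frac{-243323 + \left(G - 56953\right)}{-377819 + 368607} = \frac{-243323 + \left(113 - 56953\right)}{-377819 + 368607} = \frac{-243323 + \left(113 - 56953\right)}{-9212} = \left(-243323 - 56840\right) \left(- \frac{1}{9212}\right) = \left(-300163\right) \left(- \frac{1}{9212}\right) = \frac{300163}{9212}$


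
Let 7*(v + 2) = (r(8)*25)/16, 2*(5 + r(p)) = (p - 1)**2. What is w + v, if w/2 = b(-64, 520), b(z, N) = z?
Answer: -28145/224 ≈ -125.65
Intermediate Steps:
r(p) = -5 + (-1 + p)**2/2 (r(p) = -5 + (p - 1)**2/2 = -5 + (-1 + p)**2/2)
v = 527/224 (v = -2 + (((-5 + (-1 + 8)**2/2)*25)/16)/7 = -2 + (((-5 + (1/2)*7**2)*25)*(1/16))/7 = -2 + (((-5 + (1/2)*49)*25)*(1/16))/7 = -2 + (((-5 + 49/2)*25)*(1/16))/7 = -2 + (((39/2)*25)*(1/16))/7 = -2 + ((975/2)*(1/16))/7 = -2 + (1/7)*(975/32) = -2 + 975/224 = 527/224 ≈ 2.3527)
w = -128 (w = 2*(-64) = -128)
w + v = -128 + 527/224 = -28145/224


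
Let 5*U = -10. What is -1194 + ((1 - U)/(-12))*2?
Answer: -2389/2 ≈ -1194.5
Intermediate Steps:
U = -2 (U = (⅕)*(-10) = -2)
-1194 + ((1 - U)/(-12))*2 = -1194 + ((1 - 1*(-2))/(-12))*2 = -1194 + ((1 + 2)*(-1/12))*2 = -1194 + (3*(-1/12))*2 = -1194 - ¼*2 = -1194 - ½ = -2389/2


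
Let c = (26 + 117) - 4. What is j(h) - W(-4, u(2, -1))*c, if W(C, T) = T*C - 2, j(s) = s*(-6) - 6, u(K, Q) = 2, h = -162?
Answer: 2356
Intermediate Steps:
c = 139 (c = 143 - 4 = 139)
j(s) = -6 - 6*s (j(s) = -6*s - 6 = -6 - 6*s)
W(C, T) = -2 + C*T (W(C, T) = C*T - 2 = -2 + C*T)
j(h) - W(-4, u(2, -1))*c = (-6 - 6*(-162)) - (-2 - 4*2)*139 = (-6 + 972) - (-2 - 8)*139 = 966 - (-10)*139 = 966 - 1*(-1390) = 966 + 1390 = 2356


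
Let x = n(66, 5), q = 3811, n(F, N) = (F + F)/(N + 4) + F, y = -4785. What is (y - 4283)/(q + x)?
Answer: -27204/11675 ≈ -2.3301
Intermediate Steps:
n(F, N) = F + 2*F/(4 + N) (n(F, N) = (2*F)/(4 + N) + F = 2*F/(4 + N) + F = F + 2*F/(4 + N))
x = 242/3 (x = 66*(6 + 5)/(4 + 5) = 66*11/9 = 66*(⅑)*11 = 242/3 ≈ 80.667)
(y - 4283)/(q + x) = (-4785 - 4283)/(3811 + 242/3) = -9068/11675/3 = -9068*3/11675 = -27204/11675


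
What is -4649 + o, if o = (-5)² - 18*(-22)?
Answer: -4228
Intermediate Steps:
o = 421 (o = 25 + 396 = 421)
-4649 + o = -4649 + 421 = -4228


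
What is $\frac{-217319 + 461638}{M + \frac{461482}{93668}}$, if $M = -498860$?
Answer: $- \frac{11442436046}{23363378499} \approx -0.48976$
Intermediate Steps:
$\frac{-217319 + 461638}{M + \frac{461482}{93668}} = \frac{-217319 + 461638}{-498860 + \frac{461482}{93668}} = \frac{244319}{-498860 + 461482 \cdot \frac{1}{93668}} = \frac{244319}{-498860 + \frac{230741}{46834}} = \frac{244319}{- \frac{23363378499}{46834}} = 244319 \left(- \frac{46834}{23363378499}\right) = - \frac{11442436046}{23363378499}$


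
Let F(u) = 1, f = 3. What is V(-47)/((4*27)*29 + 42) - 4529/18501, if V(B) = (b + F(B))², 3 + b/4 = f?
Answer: -683645/2796294 ≈ -0.24448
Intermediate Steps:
b = 0 (b = -12 + 4*3 = -12 + 12 = 0)
V(B) = 1 (V(B) = (0 + 1)² = 1² = 1)
V(-47)/((4*27)*29 + 42) - 4529/18501 = 1/((4*27)*29 + 42) - 4529/18501 = 1/(108*29 + 42) - 4529*1/18501 = 1/(3132 + 42) - 647/2643 = 1/3174 - 647/2643 = -683645/2796294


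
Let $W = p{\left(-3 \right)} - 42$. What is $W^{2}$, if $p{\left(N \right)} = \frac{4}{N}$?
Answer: $\frac{16900}{9} \approx 1877.8$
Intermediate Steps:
$W = - \frac{130}{3}$ ($W = \frac{4}{-3} - 42 = 4 \left(- \frac{1}{3}\right) - 42 = - \frac{4}{3} - 42 = - \frac{130}{3} \approx -43.333$)
$W^{2} = \left(- \frac{130}{3}\right)^{2} = \frac{16900}{9}$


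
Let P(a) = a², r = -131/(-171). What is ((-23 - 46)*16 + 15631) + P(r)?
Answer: 424801168/29241 ≈ 14528.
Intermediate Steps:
r = 131/171 (r = -131*(-1/171) = 131/171 ≈ 0.76608)
((-23 - 46)*16 + 15631) + P(r) = ((-23 - 46)*16 + 15631) + (131/171)² = (-69*16 + 15631) + 17161/29241 = (-1104 + 15631) + 17161/29241 = 14527 + 17161/29241 = 424801168/29241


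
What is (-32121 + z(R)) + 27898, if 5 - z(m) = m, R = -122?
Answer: -4096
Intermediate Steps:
z(m) = 5 - m
(-32121 + z(R)) + 27898 = (-32121 + (5 - 1*(-122))) + 27898 = (-32121 + (5 + 122)) + 27898 = (-32121 + 127) + 27898 = -31994 + 27898 = -4096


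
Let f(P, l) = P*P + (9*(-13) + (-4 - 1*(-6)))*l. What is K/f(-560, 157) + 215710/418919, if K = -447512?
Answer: -123719267578/123809415855 ≈ -0.99927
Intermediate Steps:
f(P, l) = P² - 115*l (f(P, l) = P² + (-117 + (-4 + 6))*l = P² + (-117 + 2)*l = P² - 115*l)
K/f(-560, 157) + 215710/418919 = -447512/((-560)² - 115*157) + 215710/418919 = -447512/(313600 - 18055) + 215710*(1/418919) = -447512/295545 + 215710/418919 = -123719267578/123809415855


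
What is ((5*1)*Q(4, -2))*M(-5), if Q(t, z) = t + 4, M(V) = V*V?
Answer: 1000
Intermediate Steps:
M(V) = V**2
Q(t, z) = 4 + t
((5*1)*Q(4, -2))*M(-5) = ((5*1)*(4 + 4))*(-5)**2 = (5*8)*25 = 40*25 = 1000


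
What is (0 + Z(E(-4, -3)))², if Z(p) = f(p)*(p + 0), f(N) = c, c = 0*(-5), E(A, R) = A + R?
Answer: 0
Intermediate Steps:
c = 0
f(N) = 0
Z(p) = 0 (Z(p) = 0*(p + 0) = 0*p = 0)
(0 + Z(E(-4, -3)))² = (0 + 0)² = 0² = 0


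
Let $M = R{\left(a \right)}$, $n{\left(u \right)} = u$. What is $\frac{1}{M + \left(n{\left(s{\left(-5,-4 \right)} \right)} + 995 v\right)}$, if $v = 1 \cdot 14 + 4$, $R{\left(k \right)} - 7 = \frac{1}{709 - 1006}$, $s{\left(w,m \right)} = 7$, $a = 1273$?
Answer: $\frac{297}{5323427} \approx 5.5791 \cdot 10^{-5}$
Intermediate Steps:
$R{\left(k \right)} = \frac{2078}{297}$ ($R{\left(k \right)} = 7 + \frac{1}{709 - 1006} = 7 + \frac{1}{-297} = 7 - \frac{1}{297} = \frac{2078}{297}$)
$M = \frac{2078}{297} \approx 6.9966$
$v = 18$ ($v = 14 + 4 = 18$)
$\frac{1}{M + \left(n{\left(s{\left(-5,-4 \right)} \right)} + 995 v\right)} = \frac{1}{\frac{2078}{297} + \left(7 + 995 \cdot 18\right)} = \frac{1}{\frac{2078}{297} + \left(7 + 17910\right)} = \frac{1}{\frac{2078}{297} + 17917} = \frac{1}{\frac{5323427}{297}} = \frac{297}{5323427}$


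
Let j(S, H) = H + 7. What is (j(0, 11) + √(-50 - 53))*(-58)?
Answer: -1044 - 58*I*√103 ≈ -1044.0 - 588.64*I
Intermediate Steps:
j(S, H) = 7 + H
(j(0, 11) + √(-50 - 53))*(-58) = ((7 + 11) + √(-50 - 53))*(-58) = (18 + √(-103))*(-58) = (18 + I*√103)*(-58) = -1044 - 58*I*√103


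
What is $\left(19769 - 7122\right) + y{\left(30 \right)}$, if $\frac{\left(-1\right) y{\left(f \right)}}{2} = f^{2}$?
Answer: $10847$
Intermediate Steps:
$y{\left(f \right)} = - 2 f^{2}$
$\left(19769 - 7122\right) + y{\left(30 \right)} = \left(19769 - 7122\right) - 2 \cdot 30^{2} = 12647 - 1800 = 10847$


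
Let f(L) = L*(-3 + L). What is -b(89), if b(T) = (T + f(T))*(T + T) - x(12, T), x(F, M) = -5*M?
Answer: -1378699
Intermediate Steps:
b(T) = 5*T + 2*T*(T + T*(-3 + T)) (b(T) = (T + T*(-3 + T))*(T + T) - (-5)*T = (T + T*(-3 + T))*(2*T) + 5*T = 2*T*(T + T*(-3 + T)) + 5*T = 5*T + 2*T*(T + T*(-3 + T)))
-b(89) = -89*(5 - 4*89 + 2*89²) = -89*(5 - 356 + 2*7921) = -89*(5 - 356 + 15842) = -89*15491 = -1*1378699 = -1378699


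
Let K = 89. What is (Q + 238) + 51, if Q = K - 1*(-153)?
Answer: 531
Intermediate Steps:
Q = 242 (Q = 89 - 1*(-153) = 89 + 153 = 242)
(Q + 238) + 51 = (242 + 238) + 51 = 480 + 51 = 531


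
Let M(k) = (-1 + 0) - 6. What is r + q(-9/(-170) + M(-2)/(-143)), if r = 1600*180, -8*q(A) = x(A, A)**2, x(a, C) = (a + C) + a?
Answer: 1361608879180239/4727808800 ≈ 2.8800e+5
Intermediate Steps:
x(a, C) = C + 2*a (x(a, C) = (C + a) + a = C + 2*a)
M(k) = -7 (M(k) = -1 - 6 = -7)
q(A) = -9*A**2/8 (q(A) = -(A + 2*A)**2/8 = -9*A**2/8)
r = 288000
r + q(-9/(-170) + M(-2)/(-143)) = 288000 - 9*(-9/(-170) - 7/(-143))**2/8 = 288000 - 9*(-9*(-1/170) - 7*(-1/143))**2/8 = 288000 - 9*(9/170 + 7/143)**2/8 = 288000 - 9*(2477/24310)**2/8 = 288000 - 9/8*6135529/590976100 = 288000 - 55219761/4727808800 = 1361608879180239/4727808800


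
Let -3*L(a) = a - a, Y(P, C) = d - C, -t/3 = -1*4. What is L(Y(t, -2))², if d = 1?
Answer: 0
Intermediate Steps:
t = 12 (t = -(-3)*4 = -3*(-4) = 12)
Y(P, C) = 1 - C
L(a) = 0 (L(a) = -(a - a)/3 = -⅓*0 = 0)
L(Y(t, -2))² = 0² = 0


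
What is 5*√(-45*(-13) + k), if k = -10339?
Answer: 5*I*√9754 ≈ 493.81*I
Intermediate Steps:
5*√(-45*(-13) + k) = 5*√(-45*(-13) - 10339) = 5*√(585 - 10339) = 5*√(-9754) = 5*(I*√9754) = 5*I*√9754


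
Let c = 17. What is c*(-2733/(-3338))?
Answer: 46461/3338 ≈ 13.919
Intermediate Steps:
c*(-2733/(-3338)) = 17*(-2733/(-3338)) = 17*(-2733*(-1/3338)) = 17*(2733/3338) = 46461/3338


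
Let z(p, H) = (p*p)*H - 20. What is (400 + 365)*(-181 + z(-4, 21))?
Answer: 103275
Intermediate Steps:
z(p, H) = -20 + H*p² (z(p, H) = p²*H - 20 = H*p² - 20 = -20 + H*p²)
(400 + 365)*(-181 + z(-4, 21)) = (400 + 365)*(-181 + (-20 + 21*(-4)²)) = 765*(-181 + (-20 + 21*16)) = 765*(-181 + (-20 + 336)) = 765*(-181 + 316) = 765*135 = 103275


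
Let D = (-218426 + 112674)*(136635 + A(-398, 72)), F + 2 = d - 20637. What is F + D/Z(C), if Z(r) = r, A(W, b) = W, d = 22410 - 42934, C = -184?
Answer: 1799970154/23 ≈ 7.8260e+7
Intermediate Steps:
d = -20524
F = -41163 (F = -2 + (-20524 - 20637) = -2 - 41161 = -41163)
D = -14407335224 (D = (-218426 + 112674)*(136635 - 398) = -105752*136237 = -14407335224)
F + D/Z(C) = -41163 - 14407335224/(-184) = -41163 - 14407335224*(-1/184) = -41163 + 1800916903/23 = 1799970154/23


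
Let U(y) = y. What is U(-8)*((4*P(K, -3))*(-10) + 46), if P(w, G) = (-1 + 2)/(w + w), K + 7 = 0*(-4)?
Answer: -2736/7 ≈ -390.86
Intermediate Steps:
K = -7 (K = -7 + 0*(-4) = -7 + 0 = -7)
P(w, G) = 1/(2*w)
U(-8)*((4*P(K, -3))*(-10) + 46) = -8*((4*((1/2)/(-7)))*(-10) + 46) = -8*((4*((1/2)*(-1/7)))*(-10) + 46) = -8*((4*(-1/14))*(-10) + 46) = -8*(-2/7*(-10) + 46) = -8*(20/7 + 46) = -8*342/7 = -2736/7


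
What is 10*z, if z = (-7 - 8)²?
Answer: 2250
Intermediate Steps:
z = 225 (z = (-15)² = 225)
10*z = 10*225 = 2250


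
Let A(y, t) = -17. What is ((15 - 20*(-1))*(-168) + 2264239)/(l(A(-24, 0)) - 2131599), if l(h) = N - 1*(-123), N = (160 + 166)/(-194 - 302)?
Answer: -560073032/528606211 ≈ -1.0595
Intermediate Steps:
N = -163/248 (N = 326/(-496) = 326*(-1/496) = -163/248 ≈ -0.65726)
l(h) = 30341/248 (l(h) = -163/248 - 1*(-123) = -163/248 + 123 = 30341/248)
((15 - 20*(-1))*(-168) + 2264239)/(l(A(-24, 0)) - 2131599) = ((15 - 20*(-1))*(-168) + 2264239)/(30341/248 - 2131599) = ((15 + 20)*(-168) + 2264239)/(-528606211/248) = (35*(-168) + 2264239)*(-248/528606211) = (-5880 + 2264239)*(-248/528606211) = 2258359*(-248/528606211) = -560073032/528606211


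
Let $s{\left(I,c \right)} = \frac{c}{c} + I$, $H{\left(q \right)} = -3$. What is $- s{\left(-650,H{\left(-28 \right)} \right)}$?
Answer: $649$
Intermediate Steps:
$s{\left(I,c \right)} = 1 + I$
$- s{\left(-650,H{\left(-28 \right)} \right)} = - (1 - 650) = \left(-1\right) \left(-649\right) = 649$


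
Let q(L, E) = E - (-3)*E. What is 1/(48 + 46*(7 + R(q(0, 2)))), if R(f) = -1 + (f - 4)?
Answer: 1/508 ≈ 0.0019685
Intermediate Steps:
q(L, E) = 4*E (q(L, E) = E + 3*E = 4*E)
R(f) = -5 + f (R(f) = -1 + (-4 + f) = -5 + f)
1/(48 + 46*(7 + R(q(0, 2)))) = 1/(48 + 46*(7 + (-5 + 4*2))) = 1/(48 + 46*(7 + (-5 + 8))) = 1/(48 + 46*(7 + 3)) = 1/(48 + 46*10) = 1/(48 + 460) = 1/508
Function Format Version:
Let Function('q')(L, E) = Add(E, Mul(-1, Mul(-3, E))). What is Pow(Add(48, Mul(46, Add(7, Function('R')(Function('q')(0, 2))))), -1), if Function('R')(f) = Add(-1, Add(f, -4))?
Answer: Rational(1, 508) ≈ 0.0019685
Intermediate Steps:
Function('q')(L, E) = Mul(4, E) (Function('q')(L, E) = Add(E, Mul(3, E)) = Mul(4, E))
Function('R')(f) = Add(-5, f) (Function('R')(f) = Add(-1, Add(-4, f)) = Add(-5, f))
Pow(Add(48, Mul(46, Add(7, Function('R')(Function('q')(0, 2))))), -1) = Pow(Add(48, Mul(46, Add(7, Add(-5, Mul(4, 2))))), -1) = Pow(Add(48, Mul(46, Add(7, Add(-5, 8)))), -1) = Pow(Add(48, Mul(46, Add(7, 3))), -1) = Pow(Add(48, Mul(46, 10)), -1) = Pow(Add(48, 460), -1) = Pow(508, -1) = Rational(1, 508)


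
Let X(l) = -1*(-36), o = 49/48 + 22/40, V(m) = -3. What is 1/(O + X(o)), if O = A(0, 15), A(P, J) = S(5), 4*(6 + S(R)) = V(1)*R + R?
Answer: 2/55 ≈ 0.036364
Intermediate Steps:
S(R) = -6 - R/2 (S(R) = -6 + (-3*R + R)/4 = -6 + (-2*R)/4 = -6 - R/2)
A(P, J) = -17/2 (A(P, J) = -6 - ½*5 = -6 - 5/2 = -17/2)
o = 377/240 (o = 49*(1/48) + 22*(1/40) = 49/48 + 11/20 = 377/240 ≈ 1.5708)
O = -17/2 ≈ -8.5000
X(l) = 36
1/(O + X(o)) = 1/(-17/2 + 36) = 1/(55/2) = 2/55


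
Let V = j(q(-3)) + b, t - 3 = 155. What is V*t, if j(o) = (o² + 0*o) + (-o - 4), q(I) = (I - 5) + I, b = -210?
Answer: -12956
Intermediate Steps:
q(I) = -5 + 2*I (q(I) = (-5 + I) + I = -5 + 2*I)
j(o) = -4 + o² - o (j(o) = (o² + 0) + (-4 - o) = o² + (-4 - o) = -4 + o² - o)
t = 158 (t = 3 + 155 = 158)
V = -82 (V = (-4 + (-5 + 2*(-3))² - (-5 + 2*(-3))) - 210 = (-4 + (-5 - 6)² - (-5 - 6)) - 210 = (-4 + (-11)² - 1*(-11)) - 210 = (-4 + 121 + 11) - 210 = 128 - 210 = -82)
V*t = -82*158 = -12956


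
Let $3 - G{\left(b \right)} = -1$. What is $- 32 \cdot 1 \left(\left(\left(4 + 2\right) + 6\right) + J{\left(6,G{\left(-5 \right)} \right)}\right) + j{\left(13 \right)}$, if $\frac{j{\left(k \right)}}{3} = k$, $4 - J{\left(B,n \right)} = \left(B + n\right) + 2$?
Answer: $-89$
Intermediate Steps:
$G{\left(b \right)} = 4$ ($G{\left(b \right)} = 3 - -1 = 3 + 1 = 4$)
$J{\left(B,n \right)} = 2 - B - n$ ($J{\left(B,n \right)} = 4 - \left(\left(B + n\right) + 2\right) = 4 - \left(2 + B + n\right) = 2 - B - n$)
$j{\left(k \right)} = 3 k$
$- 32 \cdot 1 \left(\left(\left(4 + 2\right) + 6\right) + J{\left(6,G{\left(-5 \right)} \right)}\right) + j{\left(13 \right)} = - 32 \cdot 1 \left(\left(\left(4 + 2\right) + 6\right) - 8\right) + 3 \cdot 13 = - 32 \cdot 1 \left(\left(6 + 6\right) - 8\right) + 39 = - 32 \cdot 1 \left(12 - 8\right) + 39 = - 32 \cdot 1 \cdot 4 + 39 = \left(-32\right) 4 + 39 = -128 + 39 = -89$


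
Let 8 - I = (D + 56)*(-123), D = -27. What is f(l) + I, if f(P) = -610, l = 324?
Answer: 2965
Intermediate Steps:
I = 3575 (I = 8 - (-27 + 56)*(-123) = 8 - 29*(-123) = 8 - 1*(-3567) = 8 + 3567 = 3575)
f(l) + I = -610 + 3575 = 2965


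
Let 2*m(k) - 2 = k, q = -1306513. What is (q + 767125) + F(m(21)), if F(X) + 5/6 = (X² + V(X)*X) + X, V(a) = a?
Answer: -3234677/6 ≈ -5.3911e+5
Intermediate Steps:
m(k) = 1 + k/2
F(X) = -⅚ + X + 2*X² (F(X) = -⅚ + ((X² + X*X) + X) = -⅚ + ((X² + X²) + X) = -⅚ + (2*X² + X) = -⅚ + (X + 2*X²) = -⅚ + X + 2*X²)
(q + 767125) + F(m(21)) = (-1306513 + 767125) + (-⅚ + (1 + (½)*21) + 2*(1 + (½)*21)²) = -539388 + (-⅚ + (1 + 21/2) + 2*(1 + 21/2)²) = -539388 + (-⅚ + 23/2 + 2*(23/2)²) = -539388 + (-⅚ + 23/2 + 2*(529/4)) = -539388 + (-⅚ + 23/2 + 529/2) = -539388 + 1651/6 = -3234677/6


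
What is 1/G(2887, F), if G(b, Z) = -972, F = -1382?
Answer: -1/972 ≈ -0.0010288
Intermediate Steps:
1/G(2887, F) = 1/(-972) = -1/972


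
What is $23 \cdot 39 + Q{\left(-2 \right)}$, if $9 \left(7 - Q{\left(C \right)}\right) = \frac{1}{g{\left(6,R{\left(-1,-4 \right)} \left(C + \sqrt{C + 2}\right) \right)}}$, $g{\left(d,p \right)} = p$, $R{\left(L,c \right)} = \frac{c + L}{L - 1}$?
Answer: $\frac{40681}{45} \approx 904.02$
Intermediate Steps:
$R{\left(L,c \right)} = \frac{L + c}{-1 + L}$
$Q{\left(C \right)} = 7 - \frac{1}{9 \left(\frac{5 C}{2} + \frac{5 \sqrt{2 + C}}{2}\right)}$ ($Q{\left(C \right)} = 7 - \frac{1}{9 \frac{-1 - 4}{-1 - 1} \left(C + \sqrt{C + 2}\right)} = 7 - \frac{1}{9 \frac{1}{-2} \left(-5\right) \left(C + \sqrt{2 + C}\right)} = 7 - \frac{1}{9 \left(- \frac{1}{2}\right) \left(-5\right) \left(C + \sqrt{2 + C}\right)} = 7 - \frac{1}{9 \frac{5 \left(C + \sqrt{2 + C}\right)}{2}} = 7 - \frac{1}{9 \left(\frac{5 C}{2} + \frac{5 \sqrt{2 + C}}{2}\right)}$)
$23 \cdot 39 + Q{\left(-2 \right)} = 23 \cdot 39 + \frac{- \frac{2}{45} + 7 \left(-2\right) + 7 \sqrt{2 - 2}}{-2 + \sqrt{2 - 2}} = 897 + \frac{- \frac{2}{45} - 14 + 7 \sqrt{0}}{-2 + \sqrt{0}} = 897 + \frac{- \frac{2}{45} - 14 + 7 \cdot 0}{-2 + 0} = 897 + \frac{- \frac{2}{45} - 14 + 0}{-2} = 897 - - \frac{316}{45} = 897 + \frac{316}{45} = \frac{40681}{45}$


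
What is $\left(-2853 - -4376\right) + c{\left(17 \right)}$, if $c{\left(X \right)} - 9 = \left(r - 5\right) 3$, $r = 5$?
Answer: $1532$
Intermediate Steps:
$c{\left(X \right)} = 9$ ($c{\left(X \right)} = 9 + \left(5 - 5\right) 3 = 9 + 0 \cdot 3 = 9 + 0 = 9$)
$\left(-2853 - -4376\right) + c{\left(17 \right)} = \left(-2853 - -4376\right) + 9 = \left(-2853 + 4376\right) + 9 = 1523 + 9 = 1532$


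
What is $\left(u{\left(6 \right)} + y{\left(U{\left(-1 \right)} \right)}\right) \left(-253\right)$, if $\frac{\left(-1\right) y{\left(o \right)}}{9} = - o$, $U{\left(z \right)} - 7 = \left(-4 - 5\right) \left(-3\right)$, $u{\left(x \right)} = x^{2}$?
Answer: $-86526$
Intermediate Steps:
$U{\left(z \right)} = 34$ ($U{\left(z \right)} = 7 + \left(-4 - 5\right) \left(-3\right) = 7 - -27 = 7 + 27 = 34$)
$y{\left(o \right)} = 9 o$ ($y{\left(o \right)} = - 9 \left(- o\right) = 9 o$)
$\left(u{\left(6 \right)} + y{\left(U{\left(-1 \right)} \right)}\right) \left(-253\right) = \left(6^{2} + 9 \cdot 34\right) \left(-253\right) = \left(36 + 306\right) \left(-253\right) = 342 \left(-253\right) = -86526$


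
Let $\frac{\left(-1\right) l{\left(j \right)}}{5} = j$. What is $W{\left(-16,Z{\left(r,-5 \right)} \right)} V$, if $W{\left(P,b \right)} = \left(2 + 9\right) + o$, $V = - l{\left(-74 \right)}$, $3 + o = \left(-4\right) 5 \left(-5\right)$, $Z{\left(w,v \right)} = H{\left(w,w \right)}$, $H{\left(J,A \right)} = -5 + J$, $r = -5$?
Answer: $-39960$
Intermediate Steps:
$l{\left(j \right)} = - 5 j$
$Z{\left(w,v \right)} = -5 + w$
$o = 97$ ($o = -3 + \left(-4\right) 5 \left(-5\right) = -3 - -100 = -3 + 100 = 97$)
$V = -370$ ($V = - \left(-5\right) \left(-74\right) = \left(-1\right) 370 = -370$)
$W{\left(P,b \right)} = 108$ ($W{\left(P,b \right)} = \left(2 + 9\right) + 97 = 11 + 97 = 108$)
$W{\left(-16,Z{\left(r,-5 \right)} \right)} V = 108 \left(-370\right) = -39960$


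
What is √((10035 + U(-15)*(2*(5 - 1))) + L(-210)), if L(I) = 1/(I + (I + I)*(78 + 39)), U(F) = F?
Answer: √965888561526/9870 ≈ 99.574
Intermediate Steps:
L(I) = 1/(235*I) (L(I) = 1/(I + (2*I)*117) = 1/(I + 234*I) = 1/(235*I))
√((10035 + U(-15)*(2*(5 - 1))) + L(-210)) = √((10035 - 30*(5 - 1)) + (1/235)/(-210)) = √((10035 - 30*4) + (1/235)*(-1/210)) = √((10035 - 15*8) - 1/49350) = √((10035 - 120) - 1/49350) = √(9915 - 1/49350) = √(489305249/49350) = √965888561526/9870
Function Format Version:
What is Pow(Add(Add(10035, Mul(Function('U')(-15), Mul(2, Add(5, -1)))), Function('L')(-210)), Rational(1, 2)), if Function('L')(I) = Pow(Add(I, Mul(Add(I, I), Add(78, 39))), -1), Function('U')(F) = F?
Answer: Mul(Rational(1, 9870), Pow(965888561526, Rational(1, 2))) ≈ 99.574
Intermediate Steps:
Function('L')(I) = Mul(Rational(1, 235), Pow(I, -1)) (Function('L')(I) = Pow(Add(I, Mul(Mul(2, I), 117)), -1) = Pow(Add(I, Mul(234, I)), -1) = Pow(Mul(235, I), -1) = Mul(Rational(1, 235), Pow(I, -1)))
Pow(Add(Add(10035, Mul(Function('U')(-15), Mul(2, Add(5, -1)))), Function('L')(-210)), Rational(1, 2)) = Pow(Add(Add(10035, Mul(-15, Mul(2, Add(5, -1)))), Mul(Rational(1, 235), Pow(-210, -1))), Rational(1, 2)) = Pow(Add(Add(10035, Mul(-15, Mul(2, 4))), Mul(Rational(1, 235), Rational(-1, 210))), Rational(1, 2)) = Pow(Add(Add(10035, Mul(-15, 8)), Rational(-1, 49350)), Rational(1, 2)) = Pow(Add(Add(10035, -120), Rational(-1, 49350)), Rational(1, 2)) = Pow(Add(9915, Rational(-1, 49350)), Rational(1, 2)) = Pow(Rational(489305249, 49350), Rational(1, 2)) = Mul(Rational(1, 9870), Pow(965888561526, Rational(1, 2)))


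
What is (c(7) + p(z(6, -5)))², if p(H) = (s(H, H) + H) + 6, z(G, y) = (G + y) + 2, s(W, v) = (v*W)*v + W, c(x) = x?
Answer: 2116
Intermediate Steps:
s(W, v) = W + W*v² (s(W, v) = (W*v)*v + W = W*v² + W = W + W*v²)
z(G, y) = 2 + G + y
p(H) = 6 + H + H*(1 + H²) (p(H) = (H*(1 + H²) + H) + 6 = (H + H*(1 + H²)) + 6 = 6 + H + H*(1 + H²))
(c(7) + p(z(6, -5)))² = (7 + (6 + (2 + 6 - 5)³ + 2*(2 + 6 - 5)))² = (7 + (6 + 3³ + 2*3))² = (7 + (6 + 27 + 6))² = (7 + 39)² = 46² = 2116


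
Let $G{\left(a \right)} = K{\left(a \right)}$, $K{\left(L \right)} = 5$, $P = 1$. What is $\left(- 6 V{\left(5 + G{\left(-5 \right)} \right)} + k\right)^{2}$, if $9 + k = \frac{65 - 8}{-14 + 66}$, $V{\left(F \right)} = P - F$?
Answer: $\frac{5745609}{2704} \approx 2124.9$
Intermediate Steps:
$G{\left(a \right)} = 5$
$V{\left(F \right)} = 1 - F$
$k = - \frac{411}{52}$ ($k = -9 + \frac{65 - 8}{-14 + 66} = -9 + \frac{57}{52} = - \frac{411}{52} \approx -7.9038$)
$\left(- 6 V{\left(5 + G{\left(-5 \right)} \right)} + k\right)^{2} = \left(- 6 \left(1 - \left(5 + 5\right)\right) - \frac{411}{52}\right)^{2} = \left(- 6 \left(1 - 10\right) - \frac{411}{52}\right)^{2} = \left(\left(-6\right) \left(-9\right) - \frac{411}{52}\right)^{2} = \left(54 - \frac{411}{52}\right)^{2} = \left(\frac{2397}{52}\right)^{2} = \frac{5745609}{2704}$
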